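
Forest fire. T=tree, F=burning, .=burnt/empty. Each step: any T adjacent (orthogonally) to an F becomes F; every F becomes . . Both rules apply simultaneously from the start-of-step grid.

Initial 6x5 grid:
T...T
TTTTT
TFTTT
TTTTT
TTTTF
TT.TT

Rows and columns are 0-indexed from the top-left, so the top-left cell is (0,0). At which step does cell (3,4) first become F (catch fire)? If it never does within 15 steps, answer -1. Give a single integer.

Step 1: cell (3,4)='F' (+7 fires, +2 burnt)
  -> target ignites at step 1
Step 2: cell (3,4)='.' (+10 fires, +7 burnt)
Step 3: cell (3,4)='.' (+5 fires, +10 burnt)
Step 4: cell (3,4)='.' (+2 fires, +5 burnt)
Step 5: cell (3,4)='.' (+0 fires, +2 burnt)
  fire out at step 5

1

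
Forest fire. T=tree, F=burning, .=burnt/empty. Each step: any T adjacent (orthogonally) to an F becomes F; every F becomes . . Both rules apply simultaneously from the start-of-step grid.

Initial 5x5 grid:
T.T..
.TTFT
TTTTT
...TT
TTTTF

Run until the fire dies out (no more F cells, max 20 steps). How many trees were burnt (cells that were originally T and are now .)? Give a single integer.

Answer: 15

Derivation:
Step 1: +5 fires, +2 burnt (F count now 5)
Step 2: +6 fires, +5 burnt (F count now 6)
Step 3: +2 fires, +6 burnt (F count now 2)
Step 4: +2 fires, +2 burnt (F count now 2)
Step 5: +0 fires, +2 burnt (F count now 0)
Fire out after step 5
Initially T: 16, now '.': 24
Total burnt (originally-T cells now '.'): 15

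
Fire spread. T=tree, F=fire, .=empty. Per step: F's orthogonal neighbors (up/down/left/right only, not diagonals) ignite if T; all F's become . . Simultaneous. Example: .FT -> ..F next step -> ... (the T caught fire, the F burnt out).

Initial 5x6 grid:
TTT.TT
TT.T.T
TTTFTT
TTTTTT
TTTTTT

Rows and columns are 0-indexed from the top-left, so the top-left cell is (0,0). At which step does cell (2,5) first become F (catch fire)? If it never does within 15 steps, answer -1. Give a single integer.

Step 1: cell (2,5)='T' (+4 fires, +1 burnt)
Step 2: cell (2,5)='F' (+5 fires, +4 burnt)
  -> target ignites at step 2
Step 3: cell (2,5)='.' (+7 fires, +5 burnt)
Step 4: cell (2,5)='.' (+6 fires, +7 burnt)
Step 5: cell (2,5)='.' (+4 fires, +6 burnt)
Step 6: cell (2,5)='.' (+0 fires, +4 burnt)
  fire out at step 6

2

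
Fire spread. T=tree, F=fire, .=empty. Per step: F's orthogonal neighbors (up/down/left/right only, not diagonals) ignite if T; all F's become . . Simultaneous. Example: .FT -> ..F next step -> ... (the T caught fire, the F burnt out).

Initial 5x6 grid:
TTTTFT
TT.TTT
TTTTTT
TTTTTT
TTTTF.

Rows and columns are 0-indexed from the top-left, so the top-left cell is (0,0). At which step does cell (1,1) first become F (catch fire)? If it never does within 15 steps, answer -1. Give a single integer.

Step 1: cell (1,1)='T' (+5 fires, +2 burnt)
Step 2: cell (1,1)='T' (+7 fires, +5 burnt)
Step 3: cell (1,1)='T' (+5 fires, +7 burnt)
Step 4: cell (1,1)='F' (+5 fires, +5 burnt)
  -> target ignites at step 4
Step 5: cell (1,1)='.' (+3 fires, +5 burnt)
Step 6: cell (1,1)='.' (+1 fires, +3 burnt)
Step 7: cell (1,1)='.' (+0 fires, +1 burnt)
  fire out at step 7

4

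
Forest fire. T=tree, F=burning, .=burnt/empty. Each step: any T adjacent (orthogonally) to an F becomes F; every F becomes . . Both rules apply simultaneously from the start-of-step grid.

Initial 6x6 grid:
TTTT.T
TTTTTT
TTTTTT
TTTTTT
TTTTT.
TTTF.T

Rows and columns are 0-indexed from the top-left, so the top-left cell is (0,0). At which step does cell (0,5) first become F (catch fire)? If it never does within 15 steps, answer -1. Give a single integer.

Step 1: cell (0,5)='T' (+2 fires, +1 burnt)
Step 2: cell (0,5)='T' (+4 fires, +2 burnt)
Step 3: cell (0,5)='T' (+5 fires, +4 burnt)
Step 4: cell (0,5)='T' (+6 fires, +5 burnt)
Step 5: cell (0,5)='T' (+6 fires, +6 burnt)
Step 6: cell (0,5)='T' (+4 fires, +6 burnt)
Step 7: cell (0,5)='F' (+3 fires, +4 burnt)
  -> target ignites at step 7
Step 8: cell (0,5)='.' (+1 fires, +3 burnt)
Step 9: cell (0,5)='.' (+0 fires, +1 burnt)
  fire out at step 9

7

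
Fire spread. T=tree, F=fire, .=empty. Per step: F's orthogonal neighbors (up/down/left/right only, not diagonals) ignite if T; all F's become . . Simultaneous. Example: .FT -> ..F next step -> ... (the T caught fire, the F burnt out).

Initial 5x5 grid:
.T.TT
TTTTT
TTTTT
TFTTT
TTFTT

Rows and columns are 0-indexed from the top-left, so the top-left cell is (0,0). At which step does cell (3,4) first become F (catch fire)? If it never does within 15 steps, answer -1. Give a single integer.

Step 1: cell (3,4)='T' (+5 fires, +2 burnt)
Step 2: cell (3,4)='T' (+6 fires, +5 burnt)
Step 3: cell (3,4)='F' (+5 fires, +6 burnt)
  -> target ignites at step 3
Step 4: cell (3,4)='.' (+2 fires, +5 burnt)
Step 5: cell (3,4)='.' (+2 fires, +2 burnt)
Step 6: cell (3,4)='.' (+1 fires, +2 burnt)
Step 7: cell (3,4)='.' (+0 fires, +1 burnt)
  fire out at step 7

3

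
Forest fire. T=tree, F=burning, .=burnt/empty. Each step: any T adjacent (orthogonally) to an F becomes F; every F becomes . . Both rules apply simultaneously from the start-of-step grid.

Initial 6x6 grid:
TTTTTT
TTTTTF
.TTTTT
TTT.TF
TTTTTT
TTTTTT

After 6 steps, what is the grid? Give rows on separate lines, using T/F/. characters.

Step 1: 5 trees catch fire, 2 burn out
  TTTTTF
  TTTTF.
  .TTTTF
  TTT.F.
  TTTTTF
  TTTTTT
Step 2: 5 trees catch fire, 5 burn out
  TTTTF.
  TTTF..
  .TTTF.
  TTT...
  TTTTF.
  TTTTTF
Step 3: 5 trees catch fire, 5 burn out
  TTTF..
  TTF...
  .TTF..
  TTT...
  TTTF..
  TTTTF.
Step 4: 5 trees catch fire, 5 burn out
  TTF...
  TF....
  .TF...
  TTT...
  TTF...
  TTTF..
Step 5: 6 trees catch fire, 5 burn out
  TF....
  F.....
  .F....
  TTF...
  TF....
  TTF...
Step 6: 4 trees catch fire, 6 burn out
  F.....
  ......
  ......
  TF....
  F.....
  TF....

F.....
......
......
TF....
F.....
TF....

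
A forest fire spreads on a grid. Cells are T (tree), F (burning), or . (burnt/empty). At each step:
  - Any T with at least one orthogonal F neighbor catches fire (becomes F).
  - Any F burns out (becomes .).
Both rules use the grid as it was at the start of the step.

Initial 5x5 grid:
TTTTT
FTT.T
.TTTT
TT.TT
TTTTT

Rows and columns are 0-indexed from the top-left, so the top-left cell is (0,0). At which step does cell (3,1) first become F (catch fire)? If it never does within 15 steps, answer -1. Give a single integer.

Step 1: cell (3,1)='T' (+2 fires, +1 burnt)
Step 2: cell (3,1)='T' (+3 fires, +2 burnt)
Step 3: cell (3,1)='F' (+3 fires, +3 burnt)
  -> target ignites at step 3
Step 4: cell (3,1)='.' (+4 fires, +3 burnt)
Step 5: cell (3,1)='.' (+5 fires, +4 burnt)
Step 6: cell (3,1)='.' (+3 fires, +5 burnt)
Step 7: cell (3,1)='.' (+1 fires, +3 burnt)
Step 8: cell (3,1)='.' (+0 fires, +1 burnt)
  fire out at step 8

3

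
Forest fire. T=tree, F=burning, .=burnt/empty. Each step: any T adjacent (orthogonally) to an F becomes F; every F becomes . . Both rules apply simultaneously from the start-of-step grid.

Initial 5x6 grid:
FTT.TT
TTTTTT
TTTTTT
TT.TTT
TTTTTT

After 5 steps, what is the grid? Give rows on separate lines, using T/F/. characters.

Step 1: 2 trees catch fire, 1 burn out
  .FT.TT
  FTTTTT
  TTTTTT
  TT.TTT
  TTTTTT
Step 2: 3 trees catch fire, 2 burn out
  ..F.TT
  .FTTTT
  FTTTTT
  TT.TTT
  TTTTTT
Step 3: 3 trees catch fire, 3 burn out
  ....TT
  ..FTTT
  .FTTTT
  FT.TTT
  TTTTTT
Step 4: 4 trees catch fire, 3 burn out
  ....TT
  ...FTT
  ..FTTT
  .F.TTT
  FTTTTT
Step 5: 3 trees catch fire, 4 burn out
  ....TT
  ....FT
  ...FTT
  ...TTT
  .FTTTT

....TT
....FT
...FTT
...TTT
.FTTTT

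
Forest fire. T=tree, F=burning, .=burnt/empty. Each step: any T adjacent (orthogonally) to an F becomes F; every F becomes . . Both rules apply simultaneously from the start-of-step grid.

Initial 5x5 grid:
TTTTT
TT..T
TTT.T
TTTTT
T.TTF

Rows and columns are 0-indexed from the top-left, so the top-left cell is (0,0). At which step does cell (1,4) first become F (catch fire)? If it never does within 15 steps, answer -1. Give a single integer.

Step 1: cell (1,4)='T' (+2 fires, +1 burnt)
Step 2: cell (1,4)='T' (+3 fires, +2 burnt)
Step 3: cell (1,4)='F' (+2 fires, +3 burnt)
  -> target ignites at step 3
Step 4: cell (1,4)='.' (+3 fires, +2 burnt)
Step 5: cell (1,4)='.' (+3 fires, +3 burnt)
Step 6: cell (1,4)='.' (+4 fires, +3 burnt)
Step 7: cell (1,4)='.' (+2 fires, +4 burnt)
Step 8: cell (1,4)='.' (+1 fires, +2 burnt)
Step 9: cell (1,4)='.' (+0 fires, +1 burnt)
  fire out at step 9

3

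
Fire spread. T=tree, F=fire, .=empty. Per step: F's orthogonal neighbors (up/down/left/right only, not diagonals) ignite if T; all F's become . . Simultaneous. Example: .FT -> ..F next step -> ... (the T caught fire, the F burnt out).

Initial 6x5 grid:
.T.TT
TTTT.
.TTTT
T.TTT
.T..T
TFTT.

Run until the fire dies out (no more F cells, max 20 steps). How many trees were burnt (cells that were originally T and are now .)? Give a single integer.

Answer: 4

Derivation:
Step 1: +3 fires, +1 burnt (F count now 3)
Step 2: +1 fires, +3 burnt (F count now 1)
Step 3: +0 fires, +1 burnt (F count now 0)
Fire out after step 3
Initially T: 20, now '.': 14
Total burnt (originally-T cells now '.'): 4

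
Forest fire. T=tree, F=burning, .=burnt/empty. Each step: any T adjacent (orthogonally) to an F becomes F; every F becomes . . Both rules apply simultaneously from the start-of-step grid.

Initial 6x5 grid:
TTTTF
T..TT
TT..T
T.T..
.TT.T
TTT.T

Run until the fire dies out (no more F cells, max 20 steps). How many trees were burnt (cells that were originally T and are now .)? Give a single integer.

Answer: 11

Derivation:
Step 1: +2 fires, +1 burnt (F count now 2)
Step 2: +3 fires, +2 burnt (F count now 3)
Step 3: +1 fires, +3 burnt (F count now 1)
Step 4: +1 fires, +1 burnt (F count now 1)
Step 5: +1 fires, +1 burnt (F count now 1)
Step 6: +1 fires, +1 burnt (F count now 1)
Step 7: +2 fires, +1 burnt (F count now 2)
Step 8: +0 fires, +2 burnt (F count now 0)
Fire out after step 8
Initially T: 19, now '.': 22
Total burnt (originally-T cells now '.'): 11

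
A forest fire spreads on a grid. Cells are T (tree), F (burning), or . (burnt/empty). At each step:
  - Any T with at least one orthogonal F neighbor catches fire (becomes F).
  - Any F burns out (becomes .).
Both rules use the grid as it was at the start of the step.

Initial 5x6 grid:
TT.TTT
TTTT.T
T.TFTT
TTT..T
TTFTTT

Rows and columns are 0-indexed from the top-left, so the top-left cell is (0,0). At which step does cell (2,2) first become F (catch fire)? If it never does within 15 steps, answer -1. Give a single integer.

Step 1: cell (2,2)='F' (+6 fires, +2 burnt)
  -> target ignites at step 1
Step 2: cell (2,2)='.' (+6 fires, +6 burnt)
Step 3: cell (2,2)='.' (+6 fires, +6 burnt)
Step 4: cell (2,2)='.' (+4 fires, +6 burnt)
Step 5: cell (2,2)='.' (+1 fires, +4 burnt)
Step 6: cell (2,2)='.' (+0 fires, +1 burnt)
  fire out at step 6

1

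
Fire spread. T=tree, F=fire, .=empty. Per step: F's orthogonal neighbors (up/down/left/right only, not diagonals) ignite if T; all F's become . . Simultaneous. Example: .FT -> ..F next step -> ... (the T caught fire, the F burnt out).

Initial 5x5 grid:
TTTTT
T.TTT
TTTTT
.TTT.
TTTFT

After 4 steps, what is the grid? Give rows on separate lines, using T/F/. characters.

Step 1: 3 trees catch fire, 1 burn out
  TTTTT
  T.TTT
  TTTTT
  .TTF.
  TTF.F
Step 2: 3 trees catch fire, 3 burn out
  TTTTT
  T.TTT
  TTTFT
  .TF..
  TF...
Step 3: 5 trees catch fire, 3 burn out
  TTTTT
  T.TFT
  TTF.F
  .F...
  F....
Step 4: 4 trees catch fire, 5 burn out
  TTTFT
  T.F.F
  TF...
  .....
  .....

TTTFT
T.F.F
TF...
.....
.....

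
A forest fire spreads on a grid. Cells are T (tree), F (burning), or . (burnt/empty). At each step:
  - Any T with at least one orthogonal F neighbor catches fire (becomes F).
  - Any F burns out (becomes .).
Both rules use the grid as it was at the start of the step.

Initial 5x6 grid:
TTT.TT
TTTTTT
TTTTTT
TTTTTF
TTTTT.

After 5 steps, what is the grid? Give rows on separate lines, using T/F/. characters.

Step 1: 2 trees catch fire, 1 burn out
  TTT.TT
  TTTTTT
  TTTTTF
  TTTTF.
  TTTTT.
Step 2: 4 trees catch fire, 2 burn out
  TTT.TT
  TTTTTF
  TTTTF.
  TTTF..
  TTTTF.
Step 3: 5 trees catch fire, 4 burn out
  TTT.TF
  TTTTF.
  TTTF..
  TTF...
  TTTF..
Step 4: 5 trees catch fire, 5 burn out
  TTT.F.
  TTTF..
  TTF...
  TF....
  TTF...
Step 5: 4 trees catch fire, 5 burn out
  TTT...
  TTF...
  TF....
  F.....
  TF....

TTT...
TTF...
TF....
F.....
TF....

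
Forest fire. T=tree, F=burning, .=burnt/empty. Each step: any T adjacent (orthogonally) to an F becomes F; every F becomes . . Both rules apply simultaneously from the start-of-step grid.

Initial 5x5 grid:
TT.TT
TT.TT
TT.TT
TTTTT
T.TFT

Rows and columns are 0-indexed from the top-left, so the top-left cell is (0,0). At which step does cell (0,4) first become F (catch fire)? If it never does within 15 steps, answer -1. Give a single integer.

Step 1: cell (0,4)='T' (+3 fires, +1 burnt)
Step 2: cell (0,4)='T' (+3 fires, +3 burnt)
Step 3: cell (0,4)='T' (+3 fires, +3 burnt)
Step 4: cell (0,4)='T' (+4 fires, +3 burnt)
Step 5: cell (0,4)='F' (+4 fires, +4 burnt)
  -> target ignites at step 5
Step 6: cell (0,4)='.' (+2 fires, +4 burnt)
Step 7: cell (0,4)='.' (+1 fires, +2 burnt)
Step 8: cell (0,4)='.' (+0 fires, +1 burnt)
  fire out at step 8

5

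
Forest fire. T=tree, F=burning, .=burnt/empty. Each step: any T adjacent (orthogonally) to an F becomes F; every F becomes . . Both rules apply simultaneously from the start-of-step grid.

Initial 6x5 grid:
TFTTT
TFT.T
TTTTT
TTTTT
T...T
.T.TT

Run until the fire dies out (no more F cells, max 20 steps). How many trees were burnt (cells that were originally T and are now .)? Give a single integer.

Answer: 21

Derivation:
Step 1: +5 fires, +2 burnt (F count now 5)
Step 2: +4 fires, +5 burnt (F count now 4)
Step 3: +4 fires, +4 burnt (F count now 4)
Step 4: +4 fires, +4 burnt (F count now 4)
Step 5: +1 fires, +4 burnt (F count now 1)
Step 6: +1 fires, +1 burnt (F count now 1)
Step 7: +1 fires, +1 burnt (F count now 1)
Step 8: +1 fires, +1 burnt (F count now 1)
Step 9: +0 fires, +1 burnt (F count now 0)
Fire out after step 9
Initially T: 22, now '.': 29
Total burnt (originally-T cells now '.'): 21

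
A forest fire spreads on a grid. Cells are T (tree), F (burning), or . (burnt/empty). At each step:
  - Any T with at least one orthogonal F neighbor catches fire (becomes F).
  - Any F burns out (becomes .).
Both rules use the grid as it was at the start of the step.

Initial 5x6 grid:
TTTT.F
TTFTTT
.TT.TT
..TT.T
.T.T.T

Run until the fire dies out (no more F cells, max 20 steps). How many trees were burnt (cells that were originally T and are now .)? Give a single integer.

Answer: 18

Derivation:
Step 1: +5 fires, +2 burnt (F count now 5)
Step 2: +7 fires, +5 burnt (F count now 7)
Step 3: +4 fires, +7 burnt (F count now 4)
Step 4: +2 fires, +4 burnt (F count now 2)
Step 5: +0 fires, +2 burnt (F count now 0)
Fire out after step 5
Initially T: 19, now '.': 29
Total burnt (originally-T cells now '.'): 18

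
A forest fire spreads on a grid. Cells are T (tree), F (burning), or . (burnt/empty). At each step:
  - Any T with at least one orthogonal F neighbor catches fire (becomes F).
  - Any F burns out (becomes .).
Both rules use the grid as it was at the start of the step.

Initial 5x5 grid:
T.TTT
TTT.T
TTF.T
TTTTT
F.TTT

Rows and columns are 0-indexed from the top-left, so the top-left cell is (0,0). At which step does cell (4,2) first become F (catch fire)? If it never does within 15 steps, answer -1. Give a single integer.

Step 1: cell (4,2)='T' (+4 fires, +2 burnt)
Step 2: cell (4,2)='F' (+6 fires, +4 burnt)
  -> target ignites at step 2
Step 3: cell (4,2)='.' (+4 fires, +6 burnt)
Step 4: cell (4,2)='.' (+4 fires, +4 burnt)
Step 5: cell (4,2)='.' (+1 fires, +4 burnt)
Step 6: cell (4,2)='.' (+0 fires, +1 burnt)
  fire out at step 6

2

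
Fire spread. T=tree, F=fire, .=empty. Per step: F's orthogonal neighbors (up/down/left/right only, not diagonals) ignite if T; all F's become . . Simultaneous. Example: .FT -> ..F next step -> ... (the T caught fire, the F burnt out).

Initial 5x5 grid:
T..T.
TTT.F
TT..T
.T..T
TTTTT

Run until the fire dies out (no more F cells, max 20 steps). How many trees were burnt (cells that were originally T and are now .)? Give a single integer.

Step 1: +1 fires, +1 burnt (F count now 1)
Step 2: +1 fires, +1 burnt (F count now 1)
Step 3: +1 fires, +1 burnt (F count now 1)
Step 4: +1 fires, +1 burnt (F count now 1)
Step 5: +1 fires, +1 burnt (F count now 1)
Step 6: +1 fires, +1 burnt (F count now 1)
Step 7: +2 fires, +1 burnt (F count now 2)
Step 8: +1 fires, +2 burnt (F count now 1)
Step 9: +2 fires, +1 burnt (F count now 2)
Step 10: +2 fires, +2 burnt (F count now 2)
Step 11: +1 fires, +2 burnt (F count now 1)
Step 12: +0 fires, +1 burnt (F count now 0)
Fire out after step 12
Initially T: 15, now '.': 24
Total burnt (originally-T cells now '.'): 14

Answer: 14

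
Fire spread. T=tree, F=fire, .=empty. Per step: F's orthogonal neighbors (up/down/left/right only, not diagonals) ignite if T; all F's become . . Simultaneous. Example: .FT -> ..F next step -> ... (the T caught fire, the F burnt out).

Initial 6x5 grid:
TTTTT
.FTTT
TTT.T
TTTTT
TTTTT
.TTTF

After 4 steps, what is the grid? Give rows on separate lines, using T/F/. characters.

Step 1: 5 trees catch fire, 2 burn out
  TFTTT
  ..FTT
  TFT.T
  TTTTT
  TTTTF
  .TTF.
Step 2: 9 trees catch fire, 5 burn out
  F.FTT
  ...FT
  F.F.T
  TFTTF
  TTTF.
  .TF..
Step 3: 9 trees catch fire, 9 burn out
  ...FT
  ....F
  ....F
  F.FF.
  TFF..
  .F...
Step 4: 2 trees catch fire, 9 burn out
  ....F
  .....
  .....
  .....
  F....
  .....

....F
.....
.....
.....
F....
.....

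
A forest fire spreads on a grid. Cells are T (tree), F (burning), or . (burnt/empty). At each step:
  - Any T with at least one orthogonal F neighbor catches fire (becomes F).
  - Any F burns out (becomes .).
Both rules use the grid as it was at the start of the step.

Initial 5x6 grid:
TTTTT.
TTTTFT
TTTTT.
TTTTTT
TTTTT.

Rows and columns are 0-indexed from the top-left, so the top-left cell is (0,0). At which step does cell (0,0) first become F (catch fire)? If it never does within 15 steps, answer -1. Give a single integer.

Step 1: cell (0,0)='T' (+4 fires, +1 burnt)
Step 2: cell (0,0)='T' (+4 fires, +4 burnt)
Step 3: cell (0,0)='T' (+6 fires, +4 burnt)
Step 4: cell (0,0)='T' (+5 fires, +6 burnt)
Step 5: cell (0,0)='F' (+4 fires, +5 burnt)
  -> target ignites at step 5
Step 6: cell (0,0)='.' (+2 fires, +4 burnt)
Step 7: cell (0,0)='.' (+1 fires, +2 burnt)
Step 8: cell (0,0)='.' (+0 fires, +1 burnt)
  fire out at step 8

5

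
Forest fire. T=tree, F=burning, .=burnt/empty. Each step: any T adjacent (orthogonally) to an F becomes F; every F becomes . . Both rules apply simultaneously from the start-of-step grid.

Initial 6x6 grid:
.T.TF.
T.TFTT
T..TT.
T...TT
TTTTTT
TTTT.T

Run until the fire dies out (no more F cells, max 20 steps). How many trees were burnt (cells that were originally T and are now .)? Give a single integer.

Answer: 22

Derivation:
Step 1: +4 fires, +2 burnt (F count now 4)
Step 2: +2 fires, +4 burnt (F count now 2)
Step 3: +1 fires, +2 burnt (F count now 1)
Step 4: +2 fires, +1 burnt (F count now 2)
Step 5: +2 fires, +2 burnt (F count now 2)
Step 6: +3 fires, +2 burnt (F count now 3)
Step 7: +2 fires, +3 burnt (F count now 2)
Step 8: +2 fires, +2 burnt (F count now 2)
Step 9: +2 fires, +2 burnt (F count now 2)
Step 10: +1 fires, +2 burnt (F count now 1)
Step 11: +1 fires, +1 burnt (F count now 1)
Step 12: +0 fires, +1 burnt (F count now 0)
Fire out after step 12
Initially T: 23, now '.': 35
Total burnt (originally-T cells now '.'): 22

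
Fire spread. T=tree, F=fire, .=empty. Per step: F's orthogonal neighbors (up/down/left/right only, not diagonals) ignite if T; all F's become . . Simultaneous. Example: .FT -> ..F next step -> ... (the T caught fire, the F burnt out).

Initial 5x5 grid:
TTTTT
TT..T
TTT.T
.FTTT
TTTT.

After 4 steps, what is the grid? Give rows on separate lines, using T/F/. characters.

Step 1: 3 trees catch fire, 1 burn out
  TTTTT
  TT..T
  TFT.T
  ..FTT
  TFTT.
Step 2: 6 trees catch fire, 3 burn out
  TTTTT
  TF..T
  F.F.T
  ...FT
  F.FT.
Step 3: 4 trees catch fire, 6 burn out
  TFTTT
  F...T
  ....T
  ....F
  ...F.
Step 4: 3 trees catch fire, 4 burn out
  F.FTT
  ....T
  ....F
  .....
  .....

F.FTT
....T
....F
.....
.....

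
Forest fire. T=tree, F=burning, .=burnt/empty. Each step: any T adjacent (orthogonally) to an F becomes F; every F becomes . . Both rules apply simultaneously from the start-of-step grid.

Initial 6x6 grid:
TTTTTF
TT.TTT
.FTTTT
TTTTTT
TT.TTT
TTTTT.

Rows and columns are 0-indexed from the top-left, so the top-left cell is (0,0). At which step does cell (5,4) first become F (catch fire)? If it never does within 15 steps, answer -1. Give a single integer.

Step 1: cell (5,4)='T' (+5 fires, +2 burnt)
Step 2: cell (5,4)='T' (+9 fires, +5 burnt)
Step 3: cell (5,4)='T' (+8 fires, +9 burnt)
Step 4: cell (5,4)='T' (+5 fires, +8 burnt)
Step 5: cell (5,4)='T' (+2 fires, +5 burnt)
Step 6: cell (5,4)='F' (+1 fires, +2 burnt)
  -> target ignites at step 6
Step 7: cell (5,4)='.' (+0 fires, +1 burnt)
  fire out at step 7

6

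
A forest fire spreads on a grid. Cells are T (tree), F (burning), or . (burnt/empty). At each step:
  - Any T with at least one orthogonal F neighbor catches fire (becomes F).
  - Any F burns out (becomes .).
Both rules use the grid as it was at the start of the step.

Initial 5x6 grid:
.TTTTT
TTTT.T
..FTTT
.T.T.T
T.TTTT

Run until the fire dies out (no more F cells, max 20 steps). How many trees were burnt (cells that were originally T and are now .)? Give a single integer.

Step 1: +2 fires, +1 burnt (F count now 2)
Step 2: +5 fires, +2 burnt (F count now 5)
Step 3: +5 fires, +5 burnt (F count now 5)
Step 4: +5 fires, +5 burnt (F count now 5)
Step 5: +2 fires, +5 burnt (F count now 2)
Step 6: +0 fires, +2 burnt (F count now 0)
Fire out after step 6
Initially T: 21, now '.': 28
Total burnt (originally-T cells now '.'): 19

Answer: 19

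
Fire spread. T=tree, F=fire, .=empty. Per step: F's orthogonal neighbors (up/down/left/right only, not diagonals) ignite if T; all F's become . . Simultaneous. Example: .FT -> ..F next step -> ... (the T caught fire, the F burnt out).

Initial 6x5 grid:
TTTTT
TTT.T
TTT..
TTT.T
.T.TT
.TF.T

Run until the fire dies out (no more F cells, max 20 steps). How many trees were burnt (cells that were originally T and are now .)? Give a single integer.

Answer: 17

Derivation:
Step 1: +1 fires, +1 burnt (F count now 1)
Step 2: +1 fires, +1 burnt (F count now 1)
Step 3: +1 fires, +1 burnt (F count now 1)
Step 4: +3 fires, +1 burnt (F count now 3)
Step 5: +3 fires, +3 burnt (F count now 3)
Step 6: +3 fires, +3 burnt (F count now 3)
Step 7: +2 fires, +3 burnt (F count now 2)
Step 8: +1 fires, +2 burnt (F count now 1)
Step 9: +1 fires, +1 burnt (F count now 1)
Step 10: +1 fires, +1 burnt (F count now 1)
Step 11: +0 fires, +1 burnt (F count now 0)
Fire out after step 11
Initially T: 21, now '.': 26
Total burnt (originally-T cells now '.'): 17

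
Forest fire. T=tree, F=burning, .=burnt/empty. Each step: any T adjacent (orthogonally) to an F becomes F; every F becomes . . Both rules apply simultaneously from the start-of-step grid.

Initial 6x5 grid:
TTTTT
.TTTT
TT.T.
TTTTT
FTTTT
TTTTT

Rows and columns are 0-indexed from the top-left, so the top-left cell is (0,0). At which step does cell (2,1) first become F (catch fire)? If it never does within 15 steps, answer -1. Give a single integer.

Step 1: cell (2,1)='T' (+3 fires, +1 burnt)
Step 2: cell (2,1)='T' (+4 fires, +3 burnt)
Step 3: cell (2,1)='F' (+4 fires, +4 burnt)
  -> target ignites at step 3
Step 4: cell (2,1)='.' (+4 fires, +4 burnt)
Step 5: cell (2,1)='.' (+5 fires, +4 burnt)
Step 6: cell (2,1)='.' (+3 fires, +5 burnt)
Step 7: cell (2,1)='.' (+2 fires, +3 burnt)
Step 8: cell (2,1)='.' (+1 fires, +2 burnt)
Step 9: cell (2,1)='.' (+0 fires, +1 burnt)
  fire out at step 9

3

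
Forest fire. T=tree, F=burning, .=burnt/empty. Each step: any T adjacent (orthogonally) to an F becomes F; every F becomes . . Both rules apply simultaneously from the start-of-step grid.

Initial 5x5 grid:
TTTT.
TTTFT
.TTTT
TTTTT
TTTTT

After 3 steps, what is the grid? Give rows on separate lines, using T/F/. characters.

Step 1: 4 trees catch fire, 1 burn out
  TTTF.
  TTF.F
  .TTFT
  TTTTT
  TTTTT
Step 2: 5 trees catch fire, 4 burn out
  TTF..
  TF...
  .TF.F
  TTTFT
  TTTTT
Step 3: 6 trees catch fire, 5 burn out
  TF...
  F....
  .F...
  TTF.F
  TTTFT

TF...
F....
.F...
TTF.F
TTTFT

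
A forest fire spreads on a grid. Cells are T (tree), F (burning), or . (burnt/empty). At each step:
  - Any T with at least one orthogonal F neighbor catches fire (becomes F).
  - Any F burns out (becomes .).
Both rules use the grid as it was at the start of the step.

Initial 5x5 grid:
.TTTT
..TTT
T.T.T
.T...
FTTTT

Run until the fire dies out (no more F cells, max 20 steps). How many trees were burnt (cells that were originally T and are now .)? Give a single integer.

Answer: 5

Derivation:
Step 1: +1 fires, +1 burnt (F count now 1)
Step 2: +2 fires, +1 burnt (F count now 2)
Step 3: +1 fires, +2 burnt (F count now 1)
Step 4: +1 fires, +1 burnt (F count now 1)
Step 5: +0 fires, +1 burnt (F count now 0)
Fire out after step 5
Initially T: 15, now '.': 15
Total burnt (originally-T cells now '.'): 5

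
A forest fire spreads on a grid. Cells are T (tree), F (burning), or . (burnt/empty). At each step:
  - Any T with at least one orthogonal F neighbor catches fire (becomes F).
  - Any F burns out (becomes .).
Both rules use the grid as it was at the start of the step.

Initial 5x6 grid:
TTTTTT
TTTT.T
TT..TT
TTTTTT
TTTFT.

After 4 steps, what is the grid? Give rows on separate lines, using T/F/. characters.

Step 1: 3 trees catch fire, 1 burn out
  TTTTTT
  TTTT.T
  TT..TT
  TTTFTT
  TTF.F.
Step 2: 3 trees catch fire, 3 burn out
  TTTTTT
  TTTT.T
  TT..TT
  TTF.FT
  TF....
Step 3: 4 trees catch fire, 3 burn out
  TTTTTT
  TTTT.T
  TT..FT
  TF...F
  F.....
Step 4: 3 trees catch fire, 4 burn out
  TTTTTT
  TTTT.T
  TF...F
  F.....
  ......

TTTTTT
TTTT.T
TF...F
F.....
......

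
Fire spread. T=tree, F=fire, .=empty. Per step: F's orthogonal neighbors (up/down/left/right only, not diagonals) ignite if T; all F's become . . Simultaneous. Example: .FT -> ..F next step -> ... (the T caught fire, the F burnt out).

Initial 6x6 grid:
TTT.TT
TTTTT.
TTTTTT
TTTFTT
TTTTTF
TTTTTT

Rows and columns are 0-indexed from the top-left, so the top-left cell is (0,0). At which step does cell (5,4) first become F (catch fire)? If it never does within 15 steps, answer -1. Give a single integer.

Step 1: cell (5,4)='T' (+7 fires, +2 burnt)
Step 2: cell (5,4)='F' (+8 fires, +7 burnt)
  -> target ignites at step 2
Step 3: cell (5,4)='.' (+6 fires, +8 burnt)
Step 4: cell (5,4)='.' (+6 fires, +6 burnt)
Step 5: cell (5,4)='.' (+4 fires, +6 burnt)
Step 6: cell (5,4)='.' (+1 fires, +4 burnt)
Step 7: cell (5,4)='.' (+0 fires, +1 burnt)
  fire out at step 7

2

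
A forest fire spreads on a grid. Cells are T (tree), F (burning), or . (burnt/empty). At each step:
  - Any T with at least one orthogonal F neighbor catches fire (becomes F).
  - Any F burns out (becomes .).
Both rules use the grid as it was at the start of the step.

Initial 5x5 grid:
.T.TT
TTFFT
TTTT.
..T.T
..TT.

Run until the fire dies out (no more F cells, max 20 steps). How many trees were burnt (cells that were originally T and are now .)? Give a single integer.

Answer: 13

Derivation:
Step 1: +5 fires, +2 burnt (F count now 5)
Step 2: +5 fires, +5 burnt (F count now 5)
Step 3: +2 fires, +5 burnt (F count now 2)
Step 4: +1 fires, +2 burnt (F count now 1)
Step 5: +0 fires, +1 burnt (F count now 0)
Fire out after step 5
Initially T: 14, now '.': 24
Total burnt (originally-T cells now '.'): 13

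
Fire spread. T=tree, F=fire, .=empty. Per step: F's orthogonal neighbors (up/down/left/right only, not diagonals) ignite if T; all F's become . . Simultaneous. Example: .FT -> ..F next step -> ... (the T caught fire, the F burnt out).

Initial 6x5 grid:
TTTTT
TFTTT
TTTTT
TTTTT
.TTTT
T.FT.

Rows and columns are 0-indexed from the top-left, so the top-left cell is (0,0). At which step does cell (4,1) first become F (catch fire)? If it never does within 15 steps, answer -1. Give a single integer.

Step 1: cell (4,1)='T' (+6 fires, +2 burnt)
Step 2: cell (4,1)='F' (+9 fires, +6 burnt)
  -> target ignites at step 2
Step 3: cell (4,1)='.' (+6 fires, +9 burnt)
Step 4: cell (4,1)='.' (+3 fires, +6 burnt)
Step 5: cell (4,1)='.' (+0 fires, +3 burnt)
  fire out at step 5

2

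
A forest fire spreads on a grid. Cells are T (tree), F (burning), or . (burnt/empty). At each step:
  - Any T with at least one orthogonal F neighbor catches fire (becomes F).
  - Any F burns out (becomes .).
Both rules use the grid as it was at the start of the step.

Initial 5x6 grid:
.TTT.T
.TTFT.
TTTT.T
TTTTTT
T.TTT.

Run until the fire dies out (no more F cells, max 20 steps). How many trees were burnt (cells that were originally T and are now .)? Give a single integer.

Answer: 21

Derivation:
Step 1: +4 fires, +1 burnt (F count now 4)
Step 2: +4 fires, +4 burnt (F count now 4)
Step 3: +5 fires, +4 burnt (F count now 5)
Step 4: +5 fires, +5 burnt (F count now 5)
Step 5: +2 fires, +5 burnt (F count now 2)
Step 6: +1 fires, +2 burnt (F count now 1)
Step 7: +0 fires, +1 burnt (F count now 0)
Fire out after step 7
Initially T: 22, now '.': 29
Total burnt (originally-T cells now '.'): 21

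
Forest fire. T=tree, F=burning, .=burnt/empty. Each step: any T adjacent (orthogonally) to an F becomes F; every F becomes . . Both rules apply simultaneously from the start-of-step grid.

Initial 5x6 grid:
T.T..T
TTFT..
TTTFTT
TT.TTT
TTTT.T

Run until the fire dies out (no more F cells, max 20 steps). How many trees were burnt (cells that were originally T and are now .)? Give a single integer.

Step 1: +6 fires, +2 burnt (F count now 6)
Step 2: +5 fires, +6 burnt (F count now 5)
Step 3: +5 fires, +5 burnt (F count now 5)
Step 4: +3 fires, +5 burnt (F count now 3)
Step 5: +1 fires, +3 burnt (F count now 1)
Step 6: +0 fires, +1 burnt (F count now 0)
Fire out after step 6
Initially T: 21, now '.': 29
Total burnt (originally-T cells now '.'): 20

Answer: 20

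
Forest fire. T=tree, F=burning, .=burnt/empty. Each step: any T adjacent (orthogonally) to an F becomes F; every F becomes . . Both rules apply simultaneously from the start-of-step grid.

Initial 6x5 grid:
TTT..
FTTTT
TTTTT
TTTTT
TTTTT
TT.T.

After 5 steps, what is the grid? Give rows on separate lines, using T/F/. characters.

Step 1: 3 trees catch fire, 1 burn out
  FTT..
  .FTTT
  FTTTT
  TTTTT
  TTTTT
  TT.T.
Step 2: 4 trees catch fire, 3 burn out
  .FT..
  ..FTT
  .FTTT
  FTTTT
  TTTTT
  TT.T.
Step 3: 5 trees catch fire, 4 burn out
  ..F..
  ...FT
  ..FTT
  .FTTT
  FTTTT
  TT.T.
Step 4: 5 trees catch fire, 5 burn out
  .....
  ....F
  ...FT
  ..FTT
  .FTTT
  FT.T.
Step 5: 4 trees catch fire, 5 burn out
  .....
  .....
  ....F
  ...FT
  ..FTT
  .F.T.

.....
.....
....F
...FT
..FTT
.F.T.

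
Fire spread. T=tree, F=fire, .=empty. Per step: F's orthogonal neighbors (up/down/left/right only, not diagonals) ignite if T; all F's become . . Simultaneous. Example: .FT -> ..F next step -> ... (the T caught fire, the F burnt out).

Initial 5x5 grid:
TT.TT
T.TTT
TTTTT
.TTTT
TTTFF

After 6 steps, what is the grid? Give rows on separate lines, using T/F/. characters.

Step 1: 3 trees catch fire, 2 burn out
  TT.TT
  T.TTT
  TTTTT
  .TTFF
  TTF..
Step 2: 4 trees catch fire, 3 burn out
  TT.TT
  T.TTT
  TTTFF
  .TF..
  TF...
Step 3: 5 trees catch fire, 4 burn out
  TT.TT
  T.TFF
  TTF..
  .F...
  F....
Step 4: 4 trees catch fire, 5 burn out
  TT.FF
  T.F..
  TF...
  .....
  .....
Step 5: 1 trees catch fire, 4 burn out
  TT...
  T....
  F....
  .....
  .....
Step 6: 1 trees catch fire, 1 burn out
  TT...
  F....
  .....
  .....
  .....

TT...
F....
.....
.....
.....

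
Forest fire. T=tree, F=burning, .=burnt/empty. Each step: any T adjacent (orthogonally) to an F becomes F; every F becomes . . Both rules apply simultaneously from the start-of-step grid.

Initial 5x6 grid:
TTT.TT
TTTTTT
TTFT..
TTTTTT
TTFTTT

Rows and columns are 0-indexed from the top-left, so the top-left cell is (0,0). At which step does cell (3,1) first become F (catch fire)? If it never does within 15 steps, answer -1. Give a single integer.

Step 1: cell (3,1)='T' (+6 fires, +2 burnt)
Step 2: cell (3,1)='F' (+8 fires, +6 burnt)
  -> target ignites at step 2
Step 3: cell (3,1)='.' (+6 fires, +8 burnt)
Step 4: cell (3,1)='.' (+4 fires, +6 burnt)
Step 5: cell (3,1)='.' (+1 fires, +4 burnt)
Step 6: cell (3,1)='.' (+0 fires, +1 burnt)
  fire out at step 6

2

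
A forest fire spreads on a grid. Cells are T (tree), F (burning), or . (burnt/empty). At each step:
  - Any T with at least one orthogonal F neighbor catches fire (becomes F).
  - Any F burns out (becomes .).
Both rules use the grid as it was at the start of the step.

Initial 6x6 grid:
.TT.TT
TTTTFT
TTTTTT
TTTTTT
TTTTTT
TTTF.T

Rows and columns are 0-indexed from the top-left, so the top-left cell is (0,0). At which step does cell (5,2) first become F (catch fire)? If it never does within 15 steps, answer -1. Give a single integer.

Step 1: cell (5,2)='F' (+6 fires, +2 burnt)
  -> target ignites at step 1
Step 2: cell (5,2)='.' (+9 fires, +6 burnt)
Step 3: cell (5,2)='.' (+8 fires, +9 burnt)
Step 4: cell (5,2)='.' (+6 fires, +8 burnt)
Step 5: cell (5,2)='.' (+2 fires, +6 burnt)
Step 6: cell (5,2)='.' (+0 fires, +2 burnt)
  fire out at step 6

1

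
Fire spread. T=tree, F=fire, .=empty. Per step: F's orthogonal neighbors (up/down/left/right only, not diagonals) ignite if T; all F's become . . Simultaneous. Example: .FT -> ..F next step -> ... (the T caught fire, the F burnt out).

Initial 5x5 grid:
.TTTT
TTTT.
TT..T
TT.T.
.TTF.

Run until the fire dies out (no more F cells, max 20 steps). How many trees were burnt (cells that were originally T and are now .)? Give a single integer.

Answer: 15

Derivation:
Step 1: +2 fires, +1 burnt (F count now 2)
Step 2: +1 fires, +2 burnt (F count now 1)
Step 3: +1 fires, +1 burnt (F count now 1)
Step 4: +2 fires, +1 burnt (F count now 2)
Step 5: +2 fires, +2 burnt (F count now 2)
Step 6: +3 fires, +2 burnt (F count now 3)
Step 7: +2 fires, +3 burnt (F count now 2)
Step 8: +1 fires, +2 burnt (F count now 1)
Step 9: +1 fires, +1 burnt (F count now 1)
Step 10: +0 fires, +1 burnt (F count now 0)
Fire out after step 10
Initially T: 16, now '.': 24
Total burnt (originally-T cells now '.'): 15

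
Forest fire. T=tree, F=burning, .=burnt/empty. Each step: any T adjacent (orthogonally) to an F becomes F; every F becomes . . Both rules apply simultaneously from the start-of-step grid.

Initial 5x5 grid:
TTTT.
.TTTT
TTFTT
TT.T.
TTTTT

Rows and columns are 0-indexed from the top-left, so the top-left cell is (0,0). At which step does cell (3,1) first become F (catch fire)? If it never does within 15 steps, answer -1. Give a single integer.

Step 1: cell (3,1)='T' (+3 fires, +1 burnt)
Step 2: cell (3,1)='F' (+7 fires, +3 burnt)
  -> target ignites at step 2
Step 3: cell (3,1)='.' (+6 fires, +7 burnt)
Step 4: cell (3,1)='.' (+4 fires, +6 burnt)
Step 5: cell (3,1)='.' (+0 fires, +4 burnt)
  fire out at step 5

2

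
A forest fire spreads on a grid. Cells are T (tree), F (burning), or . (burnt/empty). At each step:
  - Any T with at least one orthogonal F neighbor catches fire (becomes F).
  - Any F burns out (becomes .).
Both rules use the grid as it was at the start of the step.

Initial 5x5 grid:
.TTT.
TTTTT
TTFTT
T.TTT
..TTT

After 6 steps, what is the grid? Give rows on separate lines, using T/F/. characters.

Step 1: 4 trees catch fire, 1 burn out
  .TTT.
  TTFTT
  TF.FT
  T.FTT
  ..TTT
Step 2: 7 trees catch fire, 4 burn out
  .TFT.
  TF.FT
  F...F
  T..FT
  ..FTT
Step 3: 7 trees catch fire, 7 burn out
  .F.F.
  F...F
  .....
  F...F
  ...FT
Step 4: 1 trees catch fire, 7 burn out
  .....
  .....
  .....
  .....
  ....F
Step 5: 0 trees catch fire, 1 burn out
  .....
  .....
  .....
  .....
  .....
Step 6: 0 trees catch fire, 0 burn out
  .....
  .....
  .....
  .....
  .....

.....
.....
.....
.....
.....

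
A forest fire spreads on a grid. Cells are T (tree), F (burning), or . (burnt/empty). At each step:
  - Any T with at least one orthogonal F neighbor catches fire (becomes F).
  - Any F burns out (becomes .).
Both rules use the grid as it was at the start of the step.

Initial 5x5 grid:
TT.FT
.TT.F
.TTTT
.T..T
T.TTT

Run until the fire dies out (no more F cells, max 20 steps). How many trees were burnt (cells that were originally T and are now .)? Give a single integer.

Answer: 14

Derivation:
Step 1: +2 fires, +2 burnt (F count now 2)
Step 2: +2 fires, +2 burnt (F count now 2)
Step 3: +2 fires, +2 burnt (F count now 2)
Step 4: +3 fires, +2 burnt (F count now 3)
Step 5: +3 fires, +3 burnt (F count now 3)
Step 6: +1 fires, +3 burnt (F count now 1)
Step 7: +1 fires, +1 burnt (F count now 1)
Step 8: +0 fires, +1 burnt (F count now 0)
Fire out after step 8
Initially T: 15, now '.': 24
Total burnt (originally-T cells now '.'): 14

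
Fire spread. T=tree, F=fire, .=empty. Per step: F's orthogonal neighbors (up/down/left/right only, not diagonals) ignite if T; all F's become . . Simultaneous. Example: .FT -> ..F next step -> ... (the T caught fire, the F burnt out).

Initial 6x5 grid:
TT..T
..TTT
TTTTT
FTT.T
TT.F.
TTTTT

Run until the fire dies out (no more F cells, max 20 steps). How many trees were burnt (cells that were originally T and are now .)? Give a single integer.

Answer: 19

Derivation:
Step 1: +4 fires, +2 burnt (F count now 4)
Step 2: +6 fires, +4 burnt (F count now 6)
Step 3: +2 fires, +6 burnt (F count now 2)
Step 4: +2 fires, +2 burnt (F count now 2)
Step 5: +2 fires, +2 burnt (F count now 2)
Step 6: +2 fires, +2 burnt (F count now 2)
Step 7: +1 fires, +2 burnt (F count now 1)
Step 8: +0 fires, +1 burnt (F count now 0)
Fire out after step 8
Initially T: 21, now '.': 28
Total burnt (originally-T cells now '.'): 19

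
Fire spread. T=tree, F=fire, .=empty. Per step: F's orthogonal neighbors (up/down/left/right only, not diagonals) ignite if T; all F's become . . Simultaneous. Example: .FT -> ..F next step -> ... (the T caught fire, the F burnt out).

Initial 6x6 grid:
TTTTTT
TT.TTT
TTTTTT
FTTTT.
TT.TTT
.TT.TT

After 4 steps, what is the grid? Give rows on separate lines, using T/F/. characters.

Step 1: 3 trees catch fire, 1 burn out
  TTTTTT
  TT.TTT
  FTTTTT
  .FTTT.
  FT.TTT
  .TT.TT
Step 2: 4 trees catch fire, 3 burn out
  TTTTTT
  FT.TTT
  .FTTTT
  ..FTT.
  .F.TTT
  .TT.TT
Step 3: 5 trees catch fire, 4 burn out
  FTTTTT
  .F.TTT
  ..FTTT
  ...FT.
  ...TTT
  .FT.TT
Step 4: 5 trees catch fire, 5 burn out
  .FTTTT
  ...TTT
  ...FTT
  ....F.
  ...FTT
  ..F.TT

.FTTTT
...TTT
...FTT
....F.
...FTT
..F.TT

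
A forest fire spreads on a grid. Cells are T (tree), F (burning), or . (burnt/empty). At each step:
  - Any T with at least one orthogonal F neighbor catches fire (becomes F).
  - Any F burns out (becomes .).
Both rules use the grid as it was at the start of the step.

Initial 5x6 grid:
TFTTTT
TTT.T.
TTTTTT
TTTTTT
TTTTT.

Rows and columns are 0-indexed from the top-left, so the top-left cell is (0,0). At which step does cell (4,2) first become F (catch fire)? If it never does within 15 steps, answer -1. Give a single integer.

Step 1: cell (4,2)='T' (+3 fires, +1 burnt)
Step 2: cell (4,2)='T' (+4 fires, +3 burnt)
Step 3: cell (4,2)='T' (+4 fires, +4 burnt)
Step 4: cell (4,2)='T' (+6 fires, +4 burnt)
Step 5: cell (4,2)='F' (+4 fires, +6 burnt)
  -> target ignites at step 5
Step 6: cell (4,2)='.' (+3 fires, +4 burnt)
Step 7: cell (4,2)='.' (+2 fires, +3 burnt)
Step 8: cell (4,2)='.' (+0 fires, +2 burnt)
  fire out at step 8

5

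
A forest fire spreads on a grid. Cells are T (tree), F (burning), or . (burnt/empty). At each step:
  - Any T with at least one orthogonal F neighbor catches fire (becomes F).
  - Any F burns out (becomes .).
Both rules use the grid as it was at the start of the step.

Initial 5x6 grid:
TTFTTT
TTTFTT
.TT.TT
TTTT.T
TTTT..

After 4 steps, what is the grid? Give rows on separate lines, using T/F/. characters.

Step 1: 4 trees catch fire, 2 burn out
  TF.FTT
  TTF.FT
  .TT.TT
  TTTT.T
  TTTT..
Step 2: 6 trees catch fire, 4 burn out
  F...FT
  TF...F
  .TF.FT
  TTTT.T
  TTTT..
Step 3: 5 trees catch fire, 6 burn out
  .....F
  F.....
  .F...F
  TTFT.T
  TTTT..
Step 4: 4 trees catch fire, 5 burn out
  ......
  ......
  ......
  TF.F.F
  TTFT..

......
......
......
TF.F.F
TTFT..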